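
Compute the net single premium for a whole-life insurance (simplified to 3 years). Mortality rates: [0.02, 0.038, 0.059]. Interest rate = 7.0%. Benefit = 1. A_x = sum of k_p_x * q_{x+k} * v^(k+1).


v = 0.934579
Year 0: k_p_x=1.0, q=0.02, term=0.018692
Year 1: k_p_x=0.98, q=0.038, term=0.032527
Year 2: k_p_x=0.94276, q=0.059, term=0.045405
A_x = 0.0966


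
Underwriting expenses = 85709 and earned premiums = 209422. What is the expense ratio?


Expense ratio = expenses / premiums
= 85709 / 209422
= 0.4093


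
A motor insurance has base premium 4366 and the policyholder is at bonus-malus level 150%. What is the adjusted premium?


adjusted = base * BM_level / 100
= 4366 * 150 / 100
= 4366 * 1.5
= 6549.0


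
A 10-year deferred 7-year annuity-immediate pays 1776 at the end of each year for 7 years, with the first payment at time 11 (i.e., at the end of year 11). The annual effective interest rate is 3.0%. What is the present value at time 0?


PV at time 10 of the 7-year annuity-immediate:
a_n = 1776 * (1-(1+0.03)^(-7))/0.03 = 11064.9825
Discount back 10 years to time 0:
PV = 11064.9825 * (1+0.03)^(-10)
= 11064.9825 * 0.744094
= 8233.3862


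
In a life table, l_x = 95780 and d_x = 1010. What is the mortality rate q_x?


q_x = d_x / l_x
= 1010 / 95780
= 0.0105


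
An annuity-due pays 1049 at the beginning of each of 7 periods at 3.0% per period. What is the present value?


PV_due = PMT * (1-(1+i)^(-n))/i * (1+i)
PV_immediate = 6535.5668
PV_due = 6535.5668 * 1.03
= 6731.6338


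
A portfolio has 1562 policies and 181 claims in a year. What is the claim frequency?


frequency = claims / policies
= 181 / 1562
= 0.1159


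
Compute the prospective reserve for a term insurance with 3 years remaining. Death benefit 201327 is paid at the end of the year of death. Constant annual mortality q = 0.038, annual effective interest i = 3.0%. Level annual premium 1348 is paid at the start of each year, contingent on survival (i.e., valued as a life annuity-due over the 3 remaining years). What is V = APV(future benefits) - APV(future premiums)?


v = 1/(1+i) = 0.970874
APV(future benefits) per unit = sum_{k=0}^{2} k_p_x * q * v^(k+1) = 0.103533
APV(future benefits) = 201327 * 0.103533 = 20844.0707
Life annuity-due factor ä_{x:3} = sum_{k=0}^{2} k_p_x * v^k = 2.8063
APV(future premiums) = 1348 * 2.8063 = 3782.8928
V = 20844.0707 - 3782.8928
= 17061.1779


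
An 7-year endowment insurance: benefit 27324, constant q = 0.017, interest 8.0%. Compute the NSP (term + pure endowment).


Term component = 2310.5797
Pure endowment = 7_p_x * v^7 * benefit = 0.8869 * 0.58349 * 27324 = 14140.1043
NSP = 16450.684


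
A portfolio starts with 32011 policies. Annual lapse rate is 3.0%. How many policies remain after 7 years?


remaining = initial * (1 - lapse)^years
= 32011 * (1 - 0.03)^7
= 32011 * 0.807983
= 25864.3388


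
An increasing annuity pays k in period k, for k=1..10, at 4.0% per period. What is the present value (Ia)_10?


(Ia)_n = sum_{k=1}^{n} k * v^k, v = 1/(1+i)
v = 0.961538
Sum computed term by term:
(Ia)_10 = 41.9922


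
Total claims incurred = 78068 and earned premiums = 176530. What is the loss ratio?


Loss ratio = claims / premiums
= 78068 / 176530
= 0.4422


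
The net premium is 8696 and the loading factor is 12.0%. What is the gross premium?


Gross = net * (1 + loading)
= 8696 * (1 + 0.12)
= 8696 * 1.12
= 9739.52


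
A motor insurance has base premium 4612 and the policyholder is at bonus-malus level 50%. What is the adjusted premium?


adjusted = base * BM_level / 100
= 4612 * 50 / 100
= 4612 * 0.5
= 2306.0


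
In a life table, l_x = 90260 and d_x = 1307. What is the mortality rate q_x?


q_x = d_x / l_x
= 1307 / 90260
= 0.0145


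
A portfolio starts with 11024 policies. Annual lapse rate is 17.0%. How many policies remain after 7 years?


remaining = initial * (1 - lapse)^years
= 11024 * (1 - 0.17)^7
= 11024 * 0.271361
= 2991.4783


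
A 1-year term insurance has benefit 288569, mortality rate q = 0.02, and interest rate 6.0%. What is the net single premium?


NSP = benefit * q * v
v = 1/(1+i) = 0.943396
NSP = 288569 * 0.02 * 0.943396
= 5444.6981


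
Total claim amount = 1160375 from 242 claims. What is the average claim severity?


severity = total / number
= 1160375 / 242
= 4794.938


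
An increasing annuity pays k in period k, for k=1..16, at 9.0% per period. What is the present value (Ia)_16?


(Ia)_n = sum_{k=1}^{n} k * v^k, v = 1/(1+i)
v = 0.917431
Sum computed term by term:
(Ia)_16 = 55.8975


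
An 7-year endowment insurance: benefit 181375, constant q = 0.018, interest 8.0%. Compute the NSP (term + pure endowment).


Term component = 16196.3684
Pure endowment = 7_p_x * v^7 * benefit = 0.880604 * 0.58349 * 181375 = 93194.7723
NSP = 109391.1406


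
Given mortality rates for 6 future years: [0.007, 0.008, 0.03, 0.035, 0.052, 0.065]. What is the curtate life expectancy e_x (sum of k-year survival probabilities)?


e_x = sum_{k=1}^{n} k_p_x
k_p_x values:
  1_p_x = 0.993
  2_p_x = 0.985056
  3_p_x = 0.955504
  4_p_x = 0.922062
  5_p_x = 0.874114
  6_p_x = 0.817297
e_x = 5.547


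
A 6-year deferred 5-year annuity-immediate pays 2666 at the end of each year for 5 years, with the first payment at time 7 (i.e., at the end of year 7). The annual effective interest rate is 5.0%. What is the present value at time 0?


PV at time 6 of the 5-year annuity-immediate:
a_n = 2666 * (1-(1+0.05)^(-5))/0.05 = 11542.3848
Discount back 6 years to time 0:
PV = 11542.3848 * (1+0.05)^(-6)
= 11542.3848 * 0.746215
= 8613.1053


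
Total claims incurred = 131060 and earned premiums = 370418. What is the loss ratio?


Loss ratio = claims / premiums
= 131060 / 370418
= 0.3538


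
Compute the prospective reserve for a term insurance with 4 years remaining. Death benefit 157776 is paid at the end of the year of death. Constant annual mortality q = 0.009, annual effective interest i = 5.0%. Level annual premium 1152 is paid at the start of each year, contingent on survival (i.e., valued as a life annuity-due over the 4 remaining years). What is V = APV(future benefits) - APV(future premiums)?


v = 1/(1+i) = 0.952381
APV(future benefits) per unit = sum_{k=0}^{3} k_p_x * q * v^(k+1) = 0.031503
APV(future benefits) = 157776 * 0.031503 = 4970.3622
Life annuity-due factor ä_{x:4} = sum_{k=0}^{3} k_p_x * v^k = 3.675309
APV(future premiums) = 1152 * 3.675309 = 4233.9562
V = 4970.3622 - 4233.9562
= 736.406


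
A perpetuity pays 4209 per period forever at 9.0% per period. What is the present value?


PV = PMT / i
= 4209 / 0.09
= 46766.6667


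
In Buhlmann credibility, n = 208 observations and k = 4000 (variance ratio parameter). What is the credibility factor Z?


Z = n / (n + k)
= 208 / (208 + 4000)
= 208 / 4208
= 0.0494


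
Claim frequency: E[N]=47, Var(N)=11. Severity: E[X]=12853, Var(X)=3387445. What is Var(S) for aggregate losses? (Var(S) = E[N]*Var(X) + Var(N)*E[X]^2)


Var(S) = E[N]*Var(X) + Var(N)*E[X]^2
= 47*3387445 + 11*12853^2
= 159209915 + 1817195699
= 1.9764e+09


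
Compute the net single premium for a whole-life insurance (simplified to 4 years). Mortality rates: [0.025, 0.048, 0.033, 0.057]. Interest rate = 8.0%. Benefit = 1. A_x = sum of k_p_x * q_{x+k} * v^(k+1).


v = 0.925926
Year 0: k_p_x=1.0, q=0.025, term=0.023148
Year 1: k_p_x=0.975, q=0.048, term=0.040123
Year 2: k_p_x=0.9282, q=0.033, term=0.024316
Year 3: k_p_x=0.897569, q=0.057, term=0.037605
A_x = 0.1252


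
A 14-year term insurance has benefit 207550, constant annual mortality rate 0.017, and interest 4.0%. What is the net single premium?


NSP = benefit * sum_{k=0}^{n-1} k_p_x * q * v^(k+1)
With constant q=0.017, v=0.961538
Sum = 0.162771
NSP = 207550 * 0.162771
= 33783.2089


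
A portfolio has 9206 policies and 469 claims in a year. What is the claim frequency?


frequency = claims / policies
= 469 / 9206
= 0.0509


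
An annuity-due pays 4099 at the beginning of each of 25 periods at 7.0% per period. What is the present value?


PV_due = PMT * (1-(1+i)^(-n))/i * (1+i)
PV_immediate = 47768.0374
PV_due = 47768.0374 * 1.07
= 51111.8001


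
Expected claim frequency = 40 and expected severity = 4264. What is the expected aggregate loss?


E[S] = E[N] * E[X]
= 40 * 4264
= 170560


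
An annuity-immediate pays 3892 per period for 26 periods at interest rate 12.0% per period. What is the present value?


PV = PMT * (1 - (1+i)^(-n)) / i
= 3892 * (1 - (1+0.12)^(-26)) / 0.12
= 3892 * (1 - 0.052521) / 0.12
= 3892 * 7.89566
= 30729.9084


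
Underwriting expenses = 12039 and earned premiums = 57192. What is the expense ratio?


Expense ratio = expenses / premiums
= 12039 / 57192
= 0.2105


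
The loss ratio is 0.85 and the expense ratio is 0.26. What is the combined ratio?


Combined ratio = loss ratio + expense ratio
= 0.85 + 0.26
= 1.11


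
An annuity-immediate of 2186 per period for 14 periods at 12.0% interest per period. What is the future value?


FV = PMT * ((1+i)^n - 1) / i
= 2186 * ((1.12)^14 - 1) / 0.12
= 2186 * (4.887112 - 1) / 0.12
= 70810.2288


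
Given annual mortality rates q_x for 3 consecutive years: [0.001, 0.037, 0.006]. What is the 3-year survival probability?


p_k = 1 - q_k for each year
Survival = product of (1 - q_k)
= 0.999 * 0.963 * 0.994
= 0.9563


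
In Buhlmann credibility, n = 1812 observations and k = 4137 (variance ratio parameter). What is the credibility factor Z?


Z = n / (n + k)
= 1812 / (1812 + 4137)
= 1812 / 5949
= 0.3046


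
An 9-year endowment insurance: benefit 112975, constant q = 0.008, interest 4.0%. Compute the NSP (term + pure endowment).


Term component = 6522.623
Pure endowment = 9_p_x * v^9 * benefit = 0.930262 * 0.702587 * 112975 = 73839.2617
NSP = 80361.8848


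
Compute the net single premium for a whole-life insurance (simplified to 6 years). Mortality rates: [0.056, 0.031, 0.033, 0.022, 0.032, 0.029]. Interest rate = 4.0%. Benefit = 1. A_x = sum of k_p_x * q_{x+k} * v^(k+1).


v = 0.961538
Year 0: k_p_x=1.0, q=0.056, term=0.053846
Year 1: k_p_x=0.944, q=0.031, term=0.027056
Year 2: k_p_x=0.914736, q=0.033, term=0.026836
Year 3: k_p_x=0.88455, q=0.022, term=0.016635
Year 4: k_p_x=0.86509, q=0.032, term=0.022753
Year 5: k_p_x=0.837407, q=0.029, term=0.019193
A_x = 0.1663


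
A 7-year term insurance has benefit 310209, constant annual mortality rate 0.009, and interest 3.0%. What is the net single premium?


NSP = benefit * sum_{k=0}^{n-1} k_p_x * q * v^(k+1)
With constant q=0.009, v=0.970874
Sum = 0.054639
NSP = 310209 * 0.054639
= 16949.6345


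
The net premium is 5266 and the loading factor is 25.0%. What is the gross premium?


Gross = net * (1 + loading)
= 5266 * (1 + 0.25)
= 5266 * 1.25
= 6582.5


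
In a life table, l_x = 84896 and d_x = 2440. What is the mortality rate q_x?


q_x = d_x / l_x
= 2440 / 84896
= 0.0287


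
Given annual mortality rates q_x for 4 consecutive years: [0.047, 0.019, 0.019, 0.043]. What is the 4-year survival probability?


p_k = 1 - q_k for each year
Survival = product of (1 - q_k)
= 0.953 * 0.981 * 0.981 * 0.957
= 0.8777


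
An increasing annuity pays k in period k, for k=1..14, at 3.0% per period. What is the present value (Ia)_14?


(Ia)_n = sum_{k=1}^{n} k * v^k, v = 1/(1+i)
v = 0.970874
Sum computed term by term:
(Ia)_14 = 79.3102


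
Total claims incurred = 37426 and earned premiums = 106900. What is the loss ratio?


Loss ratio = claims / premiums
= 37426 / 106900
= 0.3501


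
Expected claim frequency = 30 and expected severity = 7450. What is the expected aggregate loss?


E[S] = E[N] * E[X]
= 30 * 7450
= 223500


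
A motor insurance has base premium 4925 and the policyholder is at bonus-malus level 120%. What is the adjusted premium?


adjusted = base * BM_level / 100
= 4925 * 120 / 100
= 4925 * 1.2
= 5910.0


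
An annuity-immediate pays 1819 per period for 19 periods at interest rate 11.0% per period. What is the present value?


PV = PMT * (1 - (1+i)^(-n)) / i
= 1819 * (1 - (1+0.11)^(-19)) / 0.11
= 1819 * (1 - 0.137678) / 0.11
= 1819 * 7.839294
= 14259.6762


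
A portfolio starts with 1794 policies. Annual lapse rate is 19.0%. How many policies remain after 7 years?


remaining = initial * (1 - lapse)^years
= 1794 * (1 - 0.19)^7
= 1794 * 0.228768
= 410.4097


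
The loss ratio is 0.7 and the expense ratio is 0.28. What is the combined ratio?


Combined ratio = loss ratio + expense ratio
= 0.7 + 0.28
= 0.98


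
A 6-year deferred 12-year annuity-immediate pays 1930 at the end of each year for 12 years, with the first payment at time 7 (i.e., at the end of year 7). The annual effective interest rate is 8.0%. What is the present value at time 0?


PV at time 6 of the 12-year annuity-immediate:
a_n = 1930 * (1-(1+0.08)^(-12))/0.08 = 14544.6306
Discount back 6 years to time 0:
PV = 14544.6306 * (1+0.08)^(-6)
= 14544.6306 * 0.63017
= 9165.5844


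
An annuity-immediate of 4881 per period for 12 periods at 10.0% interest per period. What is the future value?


FV = PMT * ((1+i)^n - 1) / i
= 4881 * ((1.1)^12 - 1) / 0.1
= 4881 * (3.138428 - 1) / 0.1
= 104376.6891


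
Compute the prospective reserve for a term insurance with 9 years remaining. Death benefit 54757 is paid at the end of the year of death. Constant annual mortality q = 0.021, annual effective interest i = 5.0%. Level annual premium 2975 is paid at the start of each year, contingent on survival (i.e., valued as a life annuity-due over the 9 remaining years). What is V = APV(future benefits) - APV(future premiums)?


v = 1/(1+i) = 0.952381
APV(future benefits) per unit = sum_{k=0}^{8} k_p_x * q * v^(k+1) = 0.138267
APV(future benefits) = 54757 * 0.138267 = 7571.0894
Life annuity-due factor ä_{x:9} = sum_{k=0}^{8} k_p_x * v^k = 6.913353
APV(future premiums) = 2975 * 6.913353 = 20567.2252
V = 7571.0894 - 20567.2252
= -12996.1358


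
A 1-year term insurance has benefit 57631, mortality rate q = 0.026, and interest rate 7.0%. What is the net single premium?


NSP = benefit * q * v
v = 1/(1+i) = 0.934579
NSP = 57631 * 0.026 * 0.934579
= 1400.3794


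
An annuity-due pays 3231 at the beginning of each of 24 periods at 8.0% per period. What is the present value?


PV_due = PMT * (1-(1+i)^(-n))/i * (1+i)
PV_immediate = 34018.418
PV_due = 34018.418 * 1.08
= 36739.8915


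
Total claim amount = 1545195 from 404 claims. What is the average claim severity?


severity = total / number
= 1545195 / 404
= 3824.7401


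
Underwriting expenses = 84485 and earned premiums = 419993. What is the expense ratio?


Expense ratio = expenses / premiums
= 84485 / 419993
= 0.2012


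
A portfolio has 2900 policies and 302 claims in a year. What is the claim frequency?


frequency = claims / policies
= 302 / 2900
= 0.1041


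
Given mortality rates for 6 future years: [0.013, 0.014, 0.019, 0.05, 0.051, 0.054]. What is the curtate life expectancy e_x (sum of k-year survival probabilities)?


e_x = sum_{k=1}^{n} k_p_x
k_p_x values:
  1_p_x = 0.987
  2_p_x = 0.973182
  3_p_x = 0.954692
  4_p_x = 0.906957
  5_p_x = 0.860702
  6_p_x = 0.814224
e_x = 5.4968


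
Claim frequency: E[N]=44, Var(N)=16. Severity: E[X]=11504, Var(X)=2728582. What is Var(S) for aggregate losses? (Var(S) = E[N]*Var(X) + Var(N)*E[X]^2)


Var(S) = E[N]*Var(X) + Var(N)*E[X]^2
= 44*2728582 + 16*11504^2
= 120057608 + 2117472256
= 2.2375e+09


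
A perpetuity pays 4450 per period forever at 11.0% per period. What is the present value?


PV = PMT / i
= 4450 / 0.11
= 40454.5455


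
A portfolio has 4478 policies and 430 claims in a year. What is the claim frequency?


frequency = claims / policies
= 430 / 4478
= 0.096


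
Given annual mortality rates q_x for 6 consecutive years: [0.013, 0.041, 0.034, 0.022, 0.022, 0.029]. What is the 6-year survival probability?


p_k = 1 - q_k for each year
Survival = product of (1 - q_k)
= 0.987 * 0.959 * 0.966 * 0.978 * 0.978 * 0.971
= 0.8492


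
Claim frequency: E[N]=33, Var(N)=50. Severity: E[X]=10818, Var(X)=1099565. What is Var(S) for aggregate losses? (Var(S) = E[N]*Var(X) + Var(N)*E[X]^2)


Var(S) = E[N]*Var(X) + Var(N)*E[X]^2
= 33*1099565 + 50*10818^2
= 36285645 + 5851456200
= 5.8877e+09


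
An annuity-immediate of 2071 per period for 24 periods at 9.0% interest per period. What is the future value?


FV = PMT * ((1+i)^n - 1) / i
= 2071 * ((1.09)^24 - 1) / 0.09
= 2071 * (7.911083 - 1) / 0.09
= 159031.7028


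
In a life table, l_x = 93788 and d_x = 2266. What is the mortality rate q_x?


q_x = d_x / l_x
= 2266 / 93788
= 0.0242


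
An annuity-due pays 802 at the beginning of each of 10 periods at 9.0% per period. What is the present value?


PV_due = PMT * (1-(1+i)^(-n))/i * (1+i)
PV_immediate = 5146.9615
PV_due = 5146.9615 * 1.09
= 5610.188


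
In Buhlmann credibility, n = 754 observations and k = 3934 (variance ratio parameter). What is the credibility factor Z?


Z = n / (n + k)
= 754 / (754 + 3934)
= 754 / 4688
= 0.1608


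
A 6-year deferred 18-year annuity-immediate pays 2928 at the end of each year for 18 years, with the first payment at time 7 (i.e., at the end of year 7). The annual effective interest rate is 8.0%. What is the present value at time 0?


PV at time 6 of the 18-year annuity-immediate:
a_n = 2928 * (1-(1+0.08)^(-18))/0.08 = 27440.8855
Discount back 6 years to time 0:
PV = 27440.8855 * (1+0.08)^(-6)
= 27440.8855 * 0.63017
= 17292.4126


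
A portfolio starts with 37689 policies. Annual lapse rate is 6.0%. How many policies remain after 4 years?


remaining = initial * (1 - lapse)^years
= 37689 * (1 - 0.06)^4
= 37689 * 0.780749
= 29425.6476


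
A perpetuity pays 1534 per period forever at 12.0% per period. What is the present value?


PV = PMT / i
= 1534 / 0.12
= 12783.3333


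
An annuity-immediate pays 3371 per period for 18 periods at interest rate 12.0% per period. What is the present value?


PV = PMT * (1 - (1+i)^(-n)) / i
= 3371 * (1 - (1+0.12)^(-18)) / 0.12
= 3371 * (1 - 0.13004) / 0.12
= 3371 * 7.24967
= 24438.6378


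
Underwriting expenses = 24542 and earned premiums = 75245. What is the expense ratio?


Expense ratio = expenses / premiums
= 24542 / 75245
= 0.3262


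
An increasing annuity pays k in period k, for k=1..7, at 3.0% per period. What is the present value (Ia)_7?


(Ia)_n = sum_{k=1}^{n} k * v^k, v = 1/(1+i)
v = 0.970874
Sum computed term by term:
(Ia)_7 = 24.185


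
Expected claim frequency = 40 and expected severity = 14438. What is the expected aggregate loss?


E[S] = E[N] * E[X]
= 40 * 14438
= 577520


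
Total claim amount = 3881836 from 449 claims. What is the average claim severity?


severity = total / number
= 3881836 / 449
= 8645.5145


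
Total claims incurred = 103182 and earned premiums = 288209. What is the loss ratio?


Loss ratio = claims / premiums
= 103182 / 288209
= 0.358


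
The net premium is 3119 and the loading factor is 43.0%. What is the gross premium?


Gross = net * (1 + loading)
= 3119 * (1 + 0.43)
= 3119 * 1.43
= 4460.17


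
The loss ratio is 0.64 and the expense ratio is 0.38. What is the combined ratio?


Combined ratio = loss ratio + expense ratio
= 0.64 + 0.38
= 1.02


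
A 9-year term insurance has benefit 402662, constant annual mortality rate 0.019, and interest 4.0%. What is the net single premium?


NSP = benefit * sum_{k=0}^{n-1} k_p_x * q * v^(k+1)
With constant q=0.019, v=0.961538
Sum = 0.131653
NSP = 402662 * 0.131653
= 53011.7961


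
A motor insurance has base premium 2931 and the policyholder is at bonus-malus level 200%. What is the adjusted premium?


adjusted = base * BM_level / 100
= 2931 * 200 / 100
= 2931 * 2.0
= 5862.0


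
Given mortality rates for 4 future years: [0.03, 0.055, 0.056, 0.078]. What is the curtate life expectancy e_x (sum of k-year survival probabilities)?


e_x = sum_{k=1}^{n} k_p_x
k_p_x values:
  1_p_x = 0.97
  2_p_x = 0.91665
  3_p_x = 0.865318
  4_p_x = 0.797823
e_x = 3.5498


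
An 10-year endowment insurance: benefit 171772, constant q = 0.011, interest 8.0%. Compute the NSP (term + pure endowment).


Term component = 12153.1354
Pure endowment = 10_p_x * v^10 * benefit = 0.895288 * 0.463193 * 171772 = 71232.4256
NSP = 83385.561


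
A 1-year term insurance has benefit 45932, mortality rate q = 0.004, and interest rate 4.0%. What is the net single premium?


NSP = benefit * q * v
v = 1/(1+i) = 0.961538
NSP = 45932 * 0.004 * 0.961538
= 176.6615


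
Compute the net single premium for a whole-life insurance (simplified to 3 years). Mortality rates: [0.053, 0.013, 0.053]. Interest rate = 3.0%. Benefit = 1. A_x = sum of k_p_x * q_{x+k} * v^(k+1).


v = 0.970874
Year 0: k_p_x=1.0, q=0.053, term=0.051456
Year 1: k_p_x=0.947, q=0.013, term=0.011604
Year 2: k_p_x=0.934689, q=0.053, term=0.045335
A_x = 0.1084


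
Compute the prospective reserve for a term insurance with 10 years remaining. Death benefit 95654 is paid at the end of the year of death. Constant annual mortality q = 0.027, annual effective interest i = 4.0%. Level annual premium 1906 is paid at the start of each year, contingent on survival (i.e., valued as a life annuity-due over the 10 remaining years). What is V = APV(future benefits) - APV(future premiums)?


v = 1/(1+i) = 0.961538
APV(future benefits) per unit = sum_{k=0}^{9} k_p_x * q * v^(k+1) = 0.195931
APV(future benefits) = 95654 * 0.195931 = 18741.5752
Life annuity-due factor ä_{x:10} = sum_{k=0}^{9} k_p_x * v^k = 7.546968
APV(future premiums) = 1906 * 7.546968 = 14384.5217
V = 18741.5752 - 14384.5217
= 4357.0535


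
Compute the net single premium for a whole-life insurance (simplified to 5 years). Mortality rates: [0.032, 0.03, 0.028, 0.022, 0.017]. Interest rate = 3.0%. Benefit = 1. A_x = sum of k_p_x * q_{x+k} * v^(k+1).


v = 0.970874
Year 0: k_p_x=1.0, q=0.032, term=0.031068
Year 1: k_p_x=0.968, q=0.03, term=0.027373
Year 2: k_p_x=0.93896, q=0.028, term=0.02406
Year 3: k_p_x=0.912669, q=0.022, term=0.01784
Year 4: k_p_x=0.89259, q=0.017, term=0.013089
A_x = 0.1134


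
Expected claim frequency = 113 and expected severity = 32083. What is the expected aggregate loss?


E[S] = E[N] * E[X]
= 113 * 32083
= 3.6254e+06


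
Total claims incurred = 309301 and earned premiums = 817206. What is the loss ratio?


Loss ratio = claims / premiums
= 309301 / 817206
= 0.3785


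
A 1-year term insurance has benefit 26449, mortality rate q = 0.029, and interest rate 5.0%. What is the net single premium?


NSP = benefit * q * v
v = 1/(1+i) = 0.952381
NSP = 26449 * 0.029 * 0.952381
= 730.4962


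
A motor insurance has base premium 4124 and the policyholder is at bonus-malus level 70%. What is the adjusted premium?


adjusted = base * BM_level / 100
= 4124 * 70 / 100
= 4124 * 0.7
= 2886.8


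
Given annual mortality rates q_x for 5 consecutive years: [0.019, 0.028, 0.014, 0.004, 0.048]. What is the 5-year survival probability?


p_k = 1 - q_k for each year
Survival = product of (1 - q_k)
= 0.981 * 0.972 * 0.986 * 0.996 * 0.952
= 0.8915


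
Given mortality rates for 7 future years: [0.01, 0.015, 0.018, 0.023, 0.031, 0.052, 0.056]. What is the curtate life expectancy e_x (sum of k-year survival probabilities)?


e_x = sum_{k=1}^{n} k_p_x
k_p_x values:
  1_p_x = 0.99
  2_p_x = 0.97515
  3_p_x = 0.957597
  4_p_x = 0.935573
  5_p_x = 0.90657
  6_p_x = 0.859428
  7_p_x = 0.8113
e_x = 6.4356


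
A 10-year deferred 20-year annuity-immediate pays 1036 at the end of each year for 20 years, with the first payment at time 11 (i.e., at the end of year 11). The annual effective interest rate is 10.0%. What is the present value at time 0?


PV at time 10 of the 20-year annuity-immediate:
a_n = 1036 * (1-(1+0.1)^(-20))/0.1 = 8820.052
Discount back 10 years to time 0:
PV = 8820.052 * (1+0.1)^(-10)
= 8820.052 * 0.385543
= 3400.5119


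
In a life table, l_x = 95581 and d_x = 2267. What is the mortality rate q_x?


q_x = d_x / l_x
= 2267 / 95581
= 0.0237


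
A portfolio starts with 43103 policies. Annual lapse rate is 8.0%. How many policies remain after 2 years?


remaining = initial * (1 - lapse)^years
= 43103 * (1 - 0.08)^2
= 43103 * 0.8464
= 36482.3792


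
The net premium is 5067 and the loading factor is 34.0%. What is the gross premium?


Gross = net * (1 + loading)
= 5067 * (1 + 0.34)
= 5067 * 1.34
= 6789.78


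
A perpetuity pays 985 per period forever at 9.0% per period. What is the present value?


PV = PMT / i
= 985 / 0.09
= 10944.4444


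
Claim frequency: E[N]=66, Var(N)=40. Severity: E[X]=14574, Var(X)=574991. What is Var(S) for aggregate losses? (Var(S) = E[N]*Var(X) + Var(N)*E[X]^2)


Var(S) = E[N]*Var(X) + Var(N)*E[X]^2
= 66*574991 + 40*14574^2
= 37949406 + 8496059040
= 8.5340e+09


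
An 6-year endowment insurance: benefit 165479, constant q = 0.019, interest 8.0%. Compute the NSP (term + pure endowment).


Term component = 13921.1445
Pure endowment = 6_p_x * v^6 * benefit = 0.89128 * 0.63017 * 165479 = 92942.5105
NSP = 106863.6549


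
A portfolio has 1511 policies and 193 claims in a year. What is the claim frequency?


frequency = claims / policies
= 193 / 1511
= 0.1277


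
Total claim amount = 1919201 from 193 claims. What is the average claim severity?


severity = total / number
= 1919201 / 193
= 9944.0466


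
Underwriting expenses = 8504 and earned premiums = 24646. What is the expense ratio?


Expense ratio = expenses / premiums
= 8504 / 24646
= 0.345


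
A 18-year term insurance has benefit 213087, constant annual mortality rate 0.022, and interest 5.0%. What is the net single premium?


NSP = benefit * sum_{k=0}^{n-1} k_p_x * q * v^(k+1)
With constant q=0.022, v=0.952381
Sum = 0.220484
NSP = 213087 * 0.220484
= 46982.3654


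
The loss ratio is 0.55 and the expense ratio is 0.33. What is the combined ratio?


Combined ratio = loss ratio + expense ratio
= 0.55 + 0.33
= 0.88


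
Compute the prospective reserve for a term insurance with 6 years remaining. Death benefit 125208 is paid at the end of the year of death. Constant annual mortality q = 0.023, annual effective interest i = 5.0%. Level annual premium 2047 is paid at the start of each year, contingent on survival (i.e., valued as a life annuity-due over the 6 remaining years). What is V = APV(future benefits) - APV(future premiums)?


v = 1/(1+i) = 0.952381
APV(future benefits) per unit = sum_{k=0}^{5} k_p_x * q * v^(k+1) = 0.110595
APV(future benefits) = 125208 * 0.110595 = 13847.4054
Life annuity-due factor ä_{x:6} = sum_{k=0}^{5} k_p_x * v^k = 5.048912
APV(future premiums) = 2047 * 5.048912 = 10335.1227
V = 13847.4054 - 10335.1227
= 3512.2828


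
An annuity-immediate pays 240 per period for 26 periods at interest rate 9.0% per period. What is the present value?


PV = PMT * (1 - (1+i)^(-n)) / i
= 240 * (1 - (1+0.09)^(-26)) / 0.09
= 240 * (1 - 0.106393) / 0.09
= 240 * 9.928972
= 2382.9533


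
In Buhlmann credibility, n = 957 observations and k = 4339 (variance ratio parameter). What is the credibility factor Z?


Z = n / (n + k)
= 957 / (957 + 4339)
= 957 / 5296
= 0.1807


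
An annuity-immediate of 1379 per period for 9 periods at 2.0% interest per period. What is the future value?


FV = PMT * ((1+i)^n - 1) / i
= 1379 * ((1.02)^9 - 1) / 0.02
= 1379 * (1.195093 - 1) / 0.02
= 13451.6326


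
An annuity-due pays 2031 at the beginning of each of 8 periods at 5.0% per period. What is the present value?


PV_due = PMT * (1-(1+i)^(-n))/i * (1+i)
PV_immediate = 13126.7851
PV_due = 13126.7851 * 1.05
= 13783.1244


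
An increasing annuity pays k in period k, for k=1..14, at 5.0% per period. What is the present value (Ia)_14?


(Ia)_n = sum_{k=1}^{n} k * v^k, v = 1/(1+i)
v = 0.952381
Sum computed term by term:
(Ia)_14 = 66.4524


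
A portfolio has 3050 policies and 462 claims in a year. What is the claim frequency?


frequency = claims / policies
= 462 / 3050
= 0.1515


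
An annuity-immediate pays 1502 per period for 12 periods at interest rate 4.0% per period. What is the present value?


PV = PMT * (1 - (1+i)^(-n)) / i
= 1502 * (1 - (1+0.04)^(-12)) / 0.04
= 1502 * (1 - 0.624597) / 0.04
= 1502 * 9.385074
= 14096.3808


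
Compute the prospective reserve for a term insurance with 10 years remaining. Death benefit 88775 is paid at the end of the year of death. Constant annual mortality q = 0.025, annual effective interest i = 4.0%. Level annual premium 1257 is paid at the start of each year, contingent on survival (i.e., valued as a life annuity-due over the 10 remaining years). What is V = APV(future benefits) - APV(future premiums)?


v = 1/(1+i) = 0.961538
APV(future benefits) per unit = sum_{k=0}^{9} k_p_x * q * v^(k+1) = 0.1829
APV(future benefits) = 88775 * 0.1829 = 16236.9313
Life annuity-due factor ä_{x:10} = sum_{k=0}^{9} k_p_x * v^k = 7.608632
APV(future premiums) = 1257 * 7.608632 = 9564.0509
V = 16236.9313 - 9564.0509
= 6672.8804


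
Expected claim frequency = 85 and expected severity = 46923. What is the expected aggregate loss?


E[S] = E[N] * E[X]
= 85 * 46923
= 3.9885e+06


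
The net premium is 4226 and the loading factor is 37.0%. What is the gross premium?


Gross = net * (1 + loading)
= 4226 * (1 + 0.37)
= 4226 * 1.37
= 5789.62


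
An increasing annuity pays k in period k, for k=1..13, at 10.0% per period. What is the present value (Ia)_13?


(Ia)_n = sum_{k=1}^{n} k * v^k, v = 1/(1+i)
v = 0.909091
Sum computed term by term:
(Ia)_13 = 40.4805


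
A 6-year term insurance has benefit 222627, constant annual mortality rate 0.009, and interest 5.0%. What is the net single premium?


NSP = benefit * sum_{k=0}^{n-1} k_p_x * q * v^(k+1)
With constant q=0.009, v=0.952381
Sum = 0.044723
NSP = 222627 * 0.044723
= 9956.5568


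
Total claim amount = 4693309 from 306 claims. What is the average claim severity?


severity = total / number
= 4693309 / 306
= 15337.6111


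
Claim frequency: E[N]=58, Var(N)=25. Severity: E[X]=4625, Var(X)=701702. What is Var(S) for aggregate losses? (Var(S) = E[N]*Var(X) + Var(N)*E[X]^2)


Var(S) = E[N]*Var(X) + Var(N)*E[X]^2
= 58*701702 + 25*4625^2
= 40698716 + 534765625
= 5.7546e+08


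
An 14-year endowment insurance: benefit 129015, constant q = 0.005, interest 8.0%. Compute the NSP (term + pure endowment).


Term component = 5180.4225
Pure endowment = 14_p_x * v^14 * benefit = 0.93223 * 0.340461 * 129015 = 40947.8176
NSP = 46128.2401


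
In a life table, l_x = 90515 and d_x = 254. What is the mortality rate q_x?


q_x = d_x / l_x
= 254 / 90515
= 0.0028


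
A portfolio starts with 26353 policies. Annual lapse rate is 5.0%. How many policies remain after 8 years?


remaining = initial * (1 - lapse)^years
= 26353 * (1 - 0.05)^8
= 26353 * 0.66342
= 17483.1186


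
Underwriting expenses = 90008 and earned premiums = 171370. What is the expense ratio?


Expense ratio = expenses / premiums
= 90008 / 171370
= 0.5252


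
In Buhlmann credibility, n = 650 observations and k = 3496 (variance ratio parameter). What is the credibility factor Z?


Z = n / (n + k)
= 650 / (650 + 3496)
= 650 / 4146
= 0.1568


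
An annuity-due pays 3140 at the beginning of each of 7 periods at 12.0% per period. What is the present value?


PV_due = PMT * (1-(1+i)^(-n))/i * (1+i)
PV_immediate = 14330.1955
PV_due = 14330.1955 * 1.12
= 16049.819


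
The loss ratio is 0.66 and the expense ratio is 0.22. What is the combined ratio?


Combined ratio = loss ratio + expense ratio
= 0.66 + 0.22
= 0.88


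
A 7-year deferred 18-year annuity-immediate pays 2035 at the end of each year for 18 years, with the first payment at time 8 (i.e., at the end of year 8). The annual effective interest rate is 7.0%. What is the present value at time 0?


PV at time 7 of the 18-year annuity-immediate:
a_n = 2035 * (1-(1+0.07)^(-18))/0.07 = 20470.2419
Discount back 7 years to time 0:
PV = 20470.2419 * (1+0.07)^(-7)
= 20470.2419 * 0.62275
= 12747.8378


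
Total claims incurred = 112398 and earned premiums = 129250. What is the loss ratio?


Loss ratio = claims / premiums
= 112398 / 129250
= 0.8696


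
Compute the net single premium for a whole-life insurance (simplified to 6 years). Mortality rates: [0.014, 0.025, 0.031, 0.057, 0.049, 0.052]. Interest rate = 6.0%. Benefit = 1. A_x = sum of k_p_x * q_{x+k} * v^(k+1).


v = 0.943396
Year 0: k_p_x=1.0, q=0.014, term=0.013208
Year 1: k_p_x=0.986, q=0.025, term=0.021938
Year 2: k_p_x=0.96135, q=0.031, term=0.025022
Year 3: k_p_x=0.931548, q=0.057, term=0.042059
Year 4: k_p_x=0.87845, q=0.049, term=0.032165
Year 5: k_p_x=0.835406, q=0.052, term=0.030624
A_x = 0.165


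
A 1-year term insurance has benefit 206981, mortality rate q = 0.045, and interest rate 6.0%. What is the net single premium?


NSP = benefit * q * v
v = 1/(1+i) = 0.943396
NSP = 206981 * 0.045 * 0.943396
= 8786.9292


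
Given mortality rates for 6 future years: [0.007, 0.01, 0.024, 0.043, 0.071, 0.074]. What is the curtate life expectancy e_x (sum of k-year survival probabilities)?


e_x = sum_{k=1}^{n} k_p_x
k_p_x values:
  1_p_x = 0.993
  2_p_x = 0.98307
  3_p_x = 0.959476
  4_p_x = 0.918219
  5_p_x = 0.853025
  6_p_x = 0.789901
e_x = 5.4967


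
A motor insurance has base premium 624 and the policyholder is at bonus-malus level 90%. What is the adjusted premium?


adjusted = base * BM_level / 100
= 624 * 90 / 100
= 624 * 0.9
= 561.6


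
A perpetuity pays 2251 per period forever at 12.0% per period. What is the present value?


PV = PMT / i
= 2251 / 0.12
= 18758.3333


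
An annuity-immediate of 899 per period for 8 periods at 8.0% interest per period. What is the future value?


FV = PMT * ((1+i)^n - 1) / i
= 899 * ((1.08)^8 - 1) / 0.08
= 899 * (1.85093 - 1) / 0.08
= 9562.3282


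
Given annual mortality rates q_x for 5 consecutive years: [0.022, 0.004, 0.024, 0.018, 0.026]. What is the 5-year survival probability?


p_k = 1 - q_k for each year
Survival = product of (1 - q_k)
= 0.978 * 0.996 * 0.976 * 0.982 * 0.974
= 0.9093


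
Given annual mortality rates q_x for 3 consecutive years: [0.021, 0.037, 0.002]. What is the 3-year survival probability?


p_k = 1 - q_k for each year
Survival = product of (1 - q_k)
= 0.979 * 0.963 * 0.998
= 0.9409


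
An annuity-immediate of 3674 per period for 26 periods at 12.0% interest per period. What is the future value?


FV = PMT * ((1+i)^n - 1) / i
= 3674 * ((1.12)^26 - 1) / 0.12
= 3674 * (19.040072 - 1) / 0.12
= 552326.8752


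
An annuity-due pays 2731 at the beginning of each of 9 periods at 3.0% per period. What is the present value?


PV_due = PMT * (1-(1+i)^(-n))/i * (1+i)
PV_immediate = 21263.8635
PV_due = 21263.8635 * 1.03
= 21901.7794


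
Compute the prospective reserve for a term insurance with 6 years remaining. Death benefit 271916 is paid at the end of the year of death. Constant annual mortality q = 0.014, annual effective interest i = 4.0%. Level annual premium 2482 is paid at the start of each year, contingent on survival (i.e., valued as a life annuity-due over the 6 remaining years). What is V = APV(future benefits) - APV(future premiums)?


v = 1/(1+i) = 0.961538
APV(future benefits) per unit = sum_{k=0}^{5} k_p_x * q * v^(k+1) = 0.070983
APV(future benefits) = 271916 * 0.070983 = 19301.3935
Life annuity-due factor ä_{x:6} = sum_{k=0}^{5} k_p_x * v^k = 5.273017
APV(future premiums) = 2482 * 5.273017 = 13087.6292
V = 19301.3935 - 13087.6292
= 6213.7643


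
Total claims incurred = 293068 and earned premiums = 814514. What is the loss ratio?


Loss ratio = claims / premiums
= 293068 / 814514
= 0.3598


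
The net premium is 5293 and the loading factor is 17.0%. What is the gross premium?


Gross = net * (1 + loading)
= 5293 * (1 + 0.17)
= 5293 * 1.17
= 6192.81


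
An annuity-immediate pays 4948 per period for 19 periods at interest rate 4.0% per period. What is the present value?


PV = PMT * (1 - (1+i)^(-n)) / i
= 4948 * (1 - (1+0.04)^(-19)) / 0.04
= 4948 * (1 - 0.474642) / 0.04
= 4948 * 13.133939
= 64986.7321


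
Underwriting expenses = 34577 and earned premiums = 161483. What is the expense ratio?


Expense ratio = expenses / premiums
= 34577 / 161483
= 0.2141


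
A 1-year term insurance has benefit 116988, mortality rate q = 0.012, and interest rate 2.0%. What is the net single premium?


NSP = benefit * q * v
v = 1/(1+i) = 0.980392
NSP = 116988 * 0.012 * 0.980392
= 1376.3294


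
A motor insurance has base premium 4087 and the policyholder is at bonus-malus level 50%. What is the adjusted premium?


adjusted = base * BM_level / 100
= 4087 * 50 / 100
= 4087 * 0.5
= 2043.5


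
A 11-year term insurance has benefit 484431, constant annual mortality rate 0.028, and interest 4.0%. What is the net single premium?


NSP = benefit * sum_{k=0}^{n-1} k_p_x * q * v^(k+1)
With constant q=0.028, v=0.961538
Sum = 0.216055
NSP = 484431 * 0.216055
= 104663.9719


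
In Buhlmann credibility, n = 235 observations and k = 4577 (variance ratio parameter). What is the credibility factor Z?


Z = n / (n + k)
= 235 / (235 + 4577)
= 235 / 4812
= 0.0488


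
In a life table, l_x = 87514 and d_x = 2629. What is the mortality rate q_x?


q_x = d_x / l_x
= 2629 / 87514
= 0.03


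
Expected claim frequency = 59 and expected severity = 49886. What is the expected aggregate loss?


E[S] = E[N] * E[X]
= 59 * 49886
= 2.9433e+06


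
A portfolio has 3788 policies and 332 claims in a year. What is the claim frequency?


frequency = claims / policies
= 332 / 3788
= 0.0876


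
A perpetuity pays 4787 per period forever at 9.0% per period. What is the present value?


PV = PMT / i
= 4787 / 0.09
= 53188.8889


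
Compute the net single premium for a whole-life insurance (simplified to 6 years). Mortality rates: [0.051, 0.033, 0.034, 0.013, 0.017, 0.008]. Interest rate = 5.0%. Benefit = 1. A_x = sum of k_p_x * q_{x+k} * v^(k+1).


v = 0.952381
Year 0: k_p_x=1.0, q=0.051, term=0.048571
Year 1: k_p_x=0.949, q=0.033, term=0.028405
Year 2: k_p_x=0.917683, q=0.034, term=0.026953
Year 3: k_p_x=0.886482, q=0.013, term=0.009481
Year 4: k_p_x=0.874958, q=0.017, term=0.011654
Year 5: k_p_x=0.860083, q=0.008, term=0.005134
A_x = 0.1302


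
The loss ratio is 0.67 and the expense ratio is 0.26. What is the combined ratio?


Combined ratio = loss ratio + expense ratio
= 0.67 + 0.26
= 0.93


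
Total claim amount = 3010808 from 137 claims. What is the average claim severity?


severity = total / number
= 3010808 / 137
= 21976.7007


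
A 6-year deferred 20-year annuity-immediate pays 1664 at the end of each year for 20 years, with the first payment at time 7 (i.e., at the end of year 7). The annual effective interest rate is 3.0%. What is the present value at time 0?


PV at time 6 of the 20-year annuity-immediate:
a_n = 1664 * (1-(1+0.03)^(-20))/0.03 = 24756.1182
Discount back 6 years to time 0:
PV = 24756.1182 * (1+0.03)^(-6)
= 24756.1182 * 0.837484
= 20732.8592


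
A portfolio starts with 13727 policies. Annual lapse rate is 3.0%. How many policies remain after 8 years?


remaining = initial * (1 - lapse)^years
= 13727 * (1 - 0.03)^8
= 13727 * 0.783743
= 10758.4451


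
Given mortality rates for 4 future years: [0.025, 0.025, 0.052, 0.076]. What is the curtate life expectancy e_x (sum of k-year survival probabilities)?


e_x = sum_{k=1}^{n} k_p_x
k_p_x values:
  1_p_x = 0.975
  2_p_x = 0.950625
  3_p_x = 0.901192
  4_p_x = 0.832702
e_x = 3.6595


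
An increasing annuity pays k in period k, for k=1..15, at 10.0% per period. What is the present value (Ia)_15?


(Ia)_n = sum_{k=1}^{n} k * v^k, v = 1/(1+i)
v = 0.909091
Sum computed term by term:
(Ia)_15 = 47.7581
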